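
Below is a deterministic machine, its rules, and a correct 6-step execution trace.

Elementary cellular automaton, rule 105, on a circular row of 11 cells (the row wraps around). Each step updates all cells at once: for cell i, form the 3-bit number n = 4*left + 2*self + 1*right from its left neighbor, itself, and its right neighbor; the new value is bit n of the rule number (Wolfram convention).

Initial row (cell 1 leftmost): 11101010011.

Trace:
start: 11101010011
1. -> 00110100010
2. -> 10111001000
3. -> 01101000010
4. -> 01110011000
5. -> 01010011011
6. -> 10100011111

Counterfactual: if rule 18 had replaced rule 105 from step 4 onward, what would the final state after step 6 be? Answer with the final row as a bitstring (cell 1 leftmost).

10110000100

(re-executing steps 4..6 under rule 18; state before step 4: 01101000010)
4. -> 10000100101
5. -> 01001011000
6. -> 10110000100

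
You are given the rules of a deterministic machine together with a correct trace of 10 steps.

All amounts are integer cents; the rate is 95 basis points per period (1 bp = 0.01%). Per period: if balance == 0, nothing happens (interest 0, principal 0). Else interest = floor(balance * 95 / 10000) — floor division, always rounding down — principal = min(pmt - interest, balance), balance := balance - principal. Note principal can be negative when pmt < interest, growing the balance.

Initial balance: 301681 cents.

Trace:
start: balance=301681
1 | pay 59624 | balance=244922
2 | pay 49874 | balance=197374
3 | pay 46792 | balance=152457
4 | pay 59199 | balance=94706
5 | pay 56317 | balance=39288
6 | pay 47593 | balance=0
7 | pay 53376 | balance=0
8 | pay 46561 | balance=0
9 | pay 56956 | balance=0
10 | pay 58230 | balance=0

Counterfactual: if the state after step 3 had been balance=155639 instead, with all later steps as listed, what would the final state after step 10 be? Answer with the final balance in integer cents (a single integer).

0

state after step 3 := balance=155639
4 | pay 59199 | balance=97918
5 | pay 56317 | balance=42531
6 | pay 47593 | balance=0
7 | pay 53376 | balance=0
8 | pay 46561 | balance=0
9 | pay 56956 | balance=0
10 | pay 58230 | balance=0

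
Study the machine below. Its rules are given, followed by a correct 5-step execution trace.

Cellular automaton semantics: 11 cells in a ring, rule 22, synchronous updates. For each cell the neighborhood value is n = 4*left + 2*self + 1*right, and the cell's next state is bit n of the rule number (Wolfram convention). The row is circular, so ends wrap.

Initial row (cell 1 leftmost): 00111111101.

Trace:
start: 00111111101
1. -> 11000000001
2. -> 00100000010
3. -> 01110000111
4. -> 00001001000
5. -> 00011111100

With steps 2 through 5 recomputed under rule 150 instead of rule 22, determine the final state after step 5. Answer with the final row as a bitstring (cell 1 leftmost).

(re-executing steps 2..5 under rule 150; state before step 2: 11000000001)
2. -> 10100000010
3. -> 10110000110
4. -> 10001001000
5. -> 11011111101

11011111101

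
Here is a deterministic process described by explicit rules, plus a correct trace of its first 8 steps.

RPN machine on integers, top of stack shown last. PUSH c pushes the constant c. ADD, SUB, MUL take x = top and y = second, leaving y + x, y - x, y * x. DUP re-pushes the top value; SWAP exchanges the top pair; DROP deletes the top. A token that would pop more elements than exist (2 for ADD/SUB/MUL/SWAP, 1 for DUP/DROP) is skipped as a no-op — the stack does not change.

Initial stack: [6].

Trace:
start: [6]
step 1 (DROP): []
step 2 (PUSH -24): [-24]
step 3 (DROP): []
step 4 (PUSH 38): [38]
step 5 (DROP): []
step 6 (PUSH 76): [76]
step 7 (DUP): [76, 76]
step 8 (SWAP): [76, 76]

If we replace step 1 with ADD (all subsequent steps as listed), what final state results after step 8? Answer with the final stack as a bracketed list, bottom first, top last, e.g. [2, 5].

(re-executing from step 1 with the substitution; state before step 1: [6])
step 1 (ADD): [6]
step 2 (PUSH -24): [6, -24]
step 3 (DROP): [6]
step 4 (PUSH 38): [6, 38]
step 5 (DROP): [6]
step 6 (PUSH 76): [6, 76]
step 7 (DUP): [6, 76, 76]
step 8 (SWAP): [6, 76, 76]

[6, 76, 76]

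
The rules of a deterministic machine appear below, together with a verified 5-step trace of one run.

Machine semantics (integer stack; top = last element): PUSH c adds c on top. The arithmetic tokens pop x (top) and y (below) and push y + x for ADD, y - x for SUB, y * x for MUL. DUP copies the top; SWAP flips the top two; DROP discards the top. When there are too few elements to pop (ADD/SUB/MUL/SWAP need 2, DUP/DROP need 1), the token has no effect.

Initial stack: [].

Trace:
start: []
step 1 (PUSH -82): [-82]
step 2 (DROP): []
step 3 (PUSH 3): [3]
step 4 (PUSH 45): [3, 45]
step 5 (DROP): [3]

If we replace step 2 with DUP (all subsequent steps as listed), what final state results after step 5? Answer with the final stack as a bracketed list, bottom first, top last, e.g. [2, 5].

(re-executing from step 2 with the substitution; state before step 2: [-82])
step 2 (DUP): [-82, -82]
step 3 (PUSH 3): [-82, -82, 3]
step 4 (PUSH 45): [-82, -82, 3, 45]
step 5 (DROP): [-82, -82, 3]

[-82, -82, 3]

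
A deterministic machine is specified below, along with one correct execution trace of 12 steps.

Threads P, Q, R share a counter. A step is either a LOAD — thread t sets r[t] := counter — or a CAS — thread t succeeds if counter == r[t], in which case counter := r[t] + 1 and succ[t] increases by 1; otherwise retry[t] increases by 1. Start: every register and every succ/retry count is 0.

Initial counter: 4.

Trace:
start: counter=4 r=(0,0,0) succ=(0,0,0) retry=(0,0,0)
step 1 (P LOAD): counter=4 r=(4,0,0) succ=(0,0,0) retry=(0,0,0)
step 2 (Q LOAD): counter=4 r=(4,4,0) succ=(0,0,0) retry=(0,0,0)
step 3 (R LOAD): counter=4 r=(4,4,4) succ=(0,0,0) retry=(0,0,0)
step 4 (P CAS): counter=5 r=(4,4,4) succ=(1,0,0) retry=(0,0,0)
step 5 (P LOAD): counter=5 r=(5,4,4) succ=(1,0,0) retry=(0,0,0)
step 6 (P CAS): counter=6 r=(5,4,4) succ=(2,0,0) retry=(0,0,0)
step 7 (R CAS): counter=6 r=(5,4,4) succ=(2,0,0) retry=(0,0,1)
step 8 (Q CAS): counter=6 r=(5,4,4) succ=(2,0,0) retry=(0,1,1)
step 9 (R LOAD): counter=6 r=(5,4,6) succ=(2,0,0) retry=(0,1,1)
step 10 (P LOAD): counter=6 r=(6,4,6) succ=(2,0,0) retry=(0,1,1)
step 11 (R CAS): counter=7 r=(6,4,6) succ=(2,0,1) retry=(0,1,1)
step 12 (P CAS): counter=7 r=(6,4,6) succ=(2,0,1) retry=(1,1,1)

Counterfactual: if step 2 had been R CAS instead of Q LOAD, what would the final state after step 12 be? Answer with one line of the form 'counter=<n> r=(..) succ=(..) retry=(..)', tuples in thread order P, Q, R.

(re-executing from step 2 with the substitution; state before step 2: counter=4 r=(4,0,0) succ=(0,0,0) retry=(0,0,0))
step 2 (R CAS): counter=4 r=(4,0,0) succ=(0,0,0) retry=(0,0,1)
step 3 (R LOAD): counter=4 r=(4,0,4) succ=(0,0,0) retry=(0,0,1)
step 4 (P CAS): counter=5 r=(4,0,4) succ=(1,0,0) retry=(0,0,1)
step 5 (P LOAD): counter=5 r=(5,0,4) succ=(1,0,0) retry=(0,0,1)
step 6 (P CAS): counter=6 r=(5,0,4) succ=(2,0,0) retry=(0,0,1)
step 7 (R CAS): counter=6 r=(5,0,4) succ=(2,0,0) retry=(0,0,2)
step 8 (Q CAS): counter=6 r=(5,0,4) succ=(2,0,0) retry=(0,1,2)
step 9 (R LOAD): counter=6 r=(5,0,6) succ=(2,0,0) retry=(0,1,2)
step 10 (P LOAD): counter=6 r=(6,0,6) succ=(2,0,0) retry=(0,1,2)
step 11 (R CAS): counter=7 r=(6,0,6) succ=(2,0,1) retry=(0,1,2)
step 12 (P CAS): counter=7 r=(6,0,6) succ=(2,0,1) retry=(1,1,2)

counter=7 r=(6,0,6) succ=(2,0,1) retry=(1,1,2)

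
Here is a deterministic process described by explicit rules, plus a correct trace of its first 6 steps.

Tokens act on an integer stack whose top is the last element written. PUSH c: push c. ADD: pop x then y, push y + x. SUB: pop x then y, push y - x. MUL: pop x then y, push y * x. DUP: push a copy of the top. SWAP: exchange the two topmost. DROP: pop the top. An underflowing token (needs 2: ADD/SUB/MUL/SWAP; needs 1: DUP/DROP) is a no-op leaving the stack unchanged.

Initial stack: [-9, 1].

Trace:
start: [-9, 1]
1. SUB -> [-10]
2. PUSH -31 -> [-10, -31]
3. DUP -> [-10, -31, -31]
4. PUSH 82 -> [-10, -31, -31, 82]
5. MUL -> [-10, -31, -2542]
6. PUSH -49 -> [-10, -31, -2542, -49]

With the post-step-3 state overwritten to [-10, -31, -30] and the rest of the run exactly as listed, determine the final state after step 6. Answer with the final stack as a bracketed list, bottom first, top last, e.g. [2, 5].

state after step 3 := [-10, -31, -30]
4. PUSH 82 -> [-10, -31, -30, 82]
5. MUL -> [-10, -31, -2460]
6. PUSH -49 -> [-10, -31, -2460, -49]

[-10, -31, -2460, -49]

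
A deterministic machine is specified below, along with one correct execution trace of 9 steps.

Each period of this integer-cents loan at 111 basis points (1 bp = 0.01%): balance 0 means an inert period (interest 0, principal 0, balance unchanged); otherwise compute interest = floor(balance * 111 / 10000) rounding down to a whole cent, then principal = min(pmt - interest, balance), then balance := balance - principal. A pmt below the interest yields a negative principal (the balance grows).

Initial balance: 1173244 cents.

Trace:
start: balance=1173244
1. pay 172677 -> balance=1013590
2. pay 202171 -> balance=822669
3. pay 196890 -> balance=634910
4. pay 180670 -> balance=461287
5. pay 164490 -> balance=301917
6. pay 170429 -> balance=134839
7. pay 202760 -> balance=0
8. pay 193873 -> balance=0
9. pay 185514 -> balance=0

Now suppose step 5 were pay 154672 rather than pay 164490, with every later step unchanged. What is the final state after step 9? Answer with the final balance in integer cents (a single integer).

(re-executing from step 5 with the substitution; state before step 5: balance=461287)
5. pay 154672 -> balance=311735
6. pay 170429 -> balance=144766
7. pay 202760 -> balance=0
8. pay 193873 -> balance=0
9. pay 185514 -> balance=0

0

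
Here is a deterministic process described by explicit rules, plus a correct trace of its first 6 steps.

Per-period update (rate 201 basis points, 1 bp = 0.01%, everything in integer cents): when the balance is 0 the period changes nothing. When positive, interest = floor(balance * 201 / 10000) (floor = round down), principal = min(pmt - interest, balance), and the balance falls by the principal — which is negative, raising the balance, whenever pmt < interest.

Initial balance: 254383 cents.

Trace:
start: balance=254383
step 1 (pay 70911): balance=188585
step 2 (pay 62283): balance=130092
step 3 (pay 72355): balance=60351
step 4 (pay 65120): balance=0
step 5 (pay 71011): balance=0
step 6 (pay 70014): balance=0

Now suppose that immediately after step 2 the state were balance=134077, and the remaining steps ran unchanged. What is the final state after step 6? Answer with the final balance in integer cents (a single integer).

state after step 2 := balance=134077
step 3 (pay 72355): balance=64416
step 4 (pay 65120): balance=590
step 5 (pay 71011): balance=0
step 6 (pay 70014): balance=0

0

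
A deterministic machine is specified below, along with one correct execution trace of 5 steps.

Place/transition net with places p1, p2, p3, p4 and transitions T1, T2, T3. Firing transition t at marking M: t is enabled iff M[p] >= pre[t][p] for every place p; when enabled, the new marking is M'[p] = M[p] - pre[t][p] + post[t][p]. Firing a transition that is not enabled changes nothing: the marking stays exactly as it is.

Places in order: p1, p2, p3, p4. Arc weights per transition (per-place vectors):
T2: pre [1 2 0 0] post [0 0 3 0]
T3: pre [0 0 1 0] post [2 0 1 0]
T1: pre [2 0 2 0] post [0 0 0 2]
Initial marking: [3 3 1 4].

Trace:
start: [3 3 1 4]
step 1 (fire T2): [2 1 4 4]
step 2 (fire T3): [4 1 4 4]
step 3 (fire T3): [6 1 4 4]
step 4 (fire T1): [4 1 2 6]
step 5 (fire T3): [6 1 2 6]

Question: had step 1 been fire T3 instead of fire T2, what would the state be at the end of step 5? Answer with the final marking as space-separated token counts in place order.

(re-executing from step 1 with the substitution; state before step 1: [3 3 1 4])
step 1 (fire T3): [5 3 1 4]
step 2 (fire T3): [7 3 1 4]
step 3 (fire T3): [9 3 1 4]
step 4 (fire T1): [9 3 1 4]
step 5 (fire T3): [11 3 1 4]

11 3 1 4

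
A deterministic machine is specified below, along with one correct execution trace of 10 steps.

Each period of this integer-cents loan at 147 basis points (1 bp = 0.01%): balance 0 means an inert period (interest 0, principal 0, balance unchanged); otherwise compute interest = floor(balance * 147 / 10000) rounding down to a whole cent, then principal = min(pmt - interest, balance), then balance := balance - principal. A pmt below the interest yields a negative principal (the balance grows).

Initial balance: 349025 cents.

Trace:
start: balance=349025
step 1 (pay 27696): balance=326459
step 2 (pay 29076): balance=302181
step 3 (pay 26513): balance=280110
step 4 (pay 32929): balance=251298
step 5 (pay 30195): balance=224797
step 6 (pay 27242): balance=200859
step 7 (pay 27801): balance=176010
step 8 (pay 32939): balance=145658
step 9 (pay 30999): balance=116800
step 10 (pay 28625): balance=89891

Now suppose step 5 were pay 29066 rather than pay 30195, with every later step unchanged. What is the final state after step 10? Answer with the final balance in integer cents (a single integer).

(re-executing from step 5 with the substitution; state before step 5: balance=251298)
step 5 (pay 29066): balance=225926
step 6 (pay 27242): balance=202005
step 7 (pay 27801): balance=177173
step 8 (pay 32939): balance=146838
step 9 (pay 30999): balance=117997
step 10 (pay 28625): balance=91106

91106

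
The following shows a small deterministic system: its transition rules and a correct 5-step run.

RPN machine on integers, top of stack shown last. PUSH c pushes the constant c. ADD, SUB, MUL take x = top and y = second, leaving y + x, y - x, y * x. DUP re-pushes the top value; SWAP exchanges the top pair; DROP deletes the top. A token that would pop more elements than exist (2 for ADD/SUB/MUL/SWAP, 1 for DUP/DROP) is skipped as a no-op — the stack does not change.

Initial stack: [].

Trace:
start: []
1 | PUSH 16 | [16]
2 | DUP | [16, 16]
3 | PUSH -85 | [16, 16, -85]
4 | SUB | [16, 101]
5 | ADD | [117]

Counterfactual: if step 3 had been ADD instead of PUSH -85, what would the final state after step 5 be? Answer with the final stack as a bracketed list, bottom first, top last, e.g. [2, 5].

[32]

(re-executing from step 3 with the substitution; state before step 3: [16, 16])
3 | ADD | [32]
4 | SUB | [32]
5 | ADD | [32]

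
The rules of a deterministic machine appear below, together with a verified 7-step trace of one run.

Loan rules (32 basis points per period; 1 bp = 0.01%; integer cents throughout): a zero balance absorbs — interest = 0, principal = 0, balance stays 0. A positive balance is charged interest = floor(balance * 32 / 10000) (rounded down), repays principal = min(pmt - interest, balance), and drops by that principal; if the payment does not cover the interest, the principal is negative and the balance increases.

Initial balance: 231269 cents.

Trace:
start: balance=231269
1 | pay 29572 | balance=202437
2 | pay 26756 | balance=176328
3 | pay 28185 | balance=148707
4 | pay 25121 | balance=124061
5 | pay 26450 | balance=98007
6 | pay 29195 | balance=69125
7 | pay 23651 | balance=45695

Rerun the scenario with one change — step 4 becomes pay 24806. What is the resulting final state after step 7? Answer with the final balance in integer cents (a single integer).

(re-executing from step 4 with the substitution; state before step 4: balance=148707)
4 | pay 24806 | balance=124376
5 | pay 26450 | balance=98324
6 | pay 29195 | balance=69443
7 | pay 23651 | balance=46014

46014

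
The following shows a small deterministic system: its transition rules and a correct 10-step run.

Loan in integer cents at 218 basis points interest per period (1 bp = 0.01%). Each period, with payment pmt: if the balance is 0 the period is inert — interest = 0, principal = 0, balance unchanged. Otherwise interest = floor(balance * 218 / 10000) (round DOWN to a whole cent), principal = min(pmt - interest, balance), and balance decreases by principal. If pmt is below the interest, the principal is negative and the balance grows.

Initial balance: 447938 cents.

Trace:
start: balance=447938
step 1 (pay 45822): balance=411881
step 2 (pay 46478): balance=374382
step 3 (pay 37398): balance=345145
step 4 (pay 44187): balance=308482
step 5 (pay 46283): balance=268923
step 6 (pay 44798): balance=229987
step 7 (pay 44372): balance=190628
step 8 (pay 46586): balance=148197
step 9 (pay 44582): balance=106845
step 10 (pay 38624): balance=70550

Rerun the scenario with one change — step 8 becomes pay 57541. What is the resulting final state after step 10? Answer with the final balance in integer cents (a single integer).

(re-executing from step 8 with the substitution; state before step 8: balance=190628)
step 8 (pay 57541): balance=137242
step 9 (pay 44582): balance=95651
step 10 (pay 38624): balance=59112

59112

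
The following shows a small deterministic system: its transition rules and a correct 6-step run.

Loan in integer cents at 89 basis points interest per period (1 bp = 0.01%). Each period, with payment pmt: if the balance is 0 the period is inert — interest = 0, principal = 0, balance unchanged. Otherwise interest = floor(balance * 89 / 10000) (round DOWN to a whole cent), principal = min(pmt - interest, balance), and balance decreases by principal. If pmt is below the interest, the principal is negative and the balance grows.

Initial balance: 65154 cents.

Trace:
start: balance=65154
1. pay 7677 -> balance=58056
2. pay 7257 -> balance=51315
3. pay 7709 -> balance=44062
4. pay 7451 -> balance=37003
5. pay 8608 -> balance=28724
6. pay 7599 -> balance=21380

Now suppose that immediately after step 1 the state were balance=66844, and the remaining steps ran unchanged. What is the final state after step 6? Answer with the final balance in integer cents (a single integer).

30565

state after step 1 := balance=66844
2. pay 7257 -> balance=60181
3. pay 7709 -> balance=53007
4. pay 7451 -> balance=46027
5. pay 8608 -> balance=37828
6. pay 7599 -> balance=30565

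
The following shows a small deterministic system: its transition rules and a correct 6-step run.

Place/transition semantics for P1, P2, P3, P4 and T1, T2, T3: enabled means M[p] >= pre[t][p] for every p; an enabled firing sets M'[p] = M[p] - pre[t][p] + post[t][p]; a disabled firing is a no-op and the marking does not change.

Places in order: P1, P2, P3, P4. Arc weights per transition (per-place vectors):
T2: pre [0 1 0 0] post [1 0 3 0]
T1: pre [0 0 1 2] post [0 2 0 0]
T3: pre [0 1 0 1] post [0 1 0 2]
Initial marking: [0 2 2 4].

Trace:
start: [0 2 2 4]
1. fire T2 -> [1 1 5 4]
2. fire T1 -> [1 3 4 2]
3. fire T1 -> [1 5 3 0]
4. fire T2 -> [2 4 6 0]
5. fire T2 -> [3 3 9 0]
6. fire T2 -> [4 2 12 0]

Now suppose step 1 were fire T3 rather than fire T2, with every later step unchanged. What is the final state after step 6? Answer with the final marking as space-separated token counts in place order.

(re-executing from step 1 with the substitution; state before step 1: [0 2 2 4])
1. fire T3 -> [0 2 2 5]
2. fire T1 -> [0 4 1 3]
3. fire T1 -> [0 6 0 1]
4. fire T2 -> [1 5 3 1]
5. fire T2 -> [2 4 6 1]
6. fire T2 -> [3 3 9 1]

3 3 9 1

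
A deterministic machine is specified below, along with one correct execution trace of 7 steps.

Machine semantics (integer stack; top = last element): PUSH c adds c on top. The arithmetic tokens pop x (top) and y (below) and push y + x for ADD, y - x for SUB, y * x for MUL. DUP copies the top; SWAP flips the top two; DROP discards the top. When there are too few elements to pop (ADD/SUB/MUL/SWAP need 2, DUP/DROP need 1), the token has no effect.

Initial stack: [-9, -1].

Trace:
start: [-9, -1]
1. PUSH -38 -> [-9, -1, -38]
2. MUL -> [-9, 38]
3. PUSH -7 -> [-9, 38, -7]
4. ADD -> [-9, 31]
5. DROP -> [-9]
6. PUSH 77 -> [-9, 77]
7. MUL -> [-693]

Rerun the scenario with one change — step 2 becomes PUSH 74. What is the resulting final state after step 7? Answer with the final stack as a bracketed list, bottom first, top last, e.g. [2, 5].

(re-executing from step 2 with the substitution; state before step 2: [-9, -1, -38])
2. PUSH 74 -> [-9, -1, -38, 74]
3. PUSH -7 -> [-9, -1, -38, 74, -7]
4. ADD -> [-9, -1, -38, 67]
5. DROP -> [-9, -1, -38]
6. PUSH 77 -> [-9, -1, -38, 77]
7. MUL -> [-9, -1, -2926]

[-9, -1, -2926]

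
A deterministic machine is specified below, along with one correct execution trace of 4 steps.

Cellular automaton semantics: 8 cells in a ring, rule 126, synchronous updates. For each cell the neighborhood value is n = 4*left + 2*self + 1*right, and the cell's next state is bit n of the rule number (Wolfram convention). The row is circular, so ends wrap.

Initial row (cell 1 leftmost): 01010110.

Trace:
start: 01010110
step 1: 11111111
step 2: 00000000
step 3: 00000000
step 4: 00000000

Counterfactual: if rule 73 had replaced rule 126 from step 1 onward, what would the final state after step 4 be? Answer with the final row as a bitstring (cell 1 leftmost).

00000110

(re-executing steps 1..4 under rule 73; state before step 1: 01010110)
step 1: 00000110
step 2: 11110110
step 3: 10010110
step 4: 00000110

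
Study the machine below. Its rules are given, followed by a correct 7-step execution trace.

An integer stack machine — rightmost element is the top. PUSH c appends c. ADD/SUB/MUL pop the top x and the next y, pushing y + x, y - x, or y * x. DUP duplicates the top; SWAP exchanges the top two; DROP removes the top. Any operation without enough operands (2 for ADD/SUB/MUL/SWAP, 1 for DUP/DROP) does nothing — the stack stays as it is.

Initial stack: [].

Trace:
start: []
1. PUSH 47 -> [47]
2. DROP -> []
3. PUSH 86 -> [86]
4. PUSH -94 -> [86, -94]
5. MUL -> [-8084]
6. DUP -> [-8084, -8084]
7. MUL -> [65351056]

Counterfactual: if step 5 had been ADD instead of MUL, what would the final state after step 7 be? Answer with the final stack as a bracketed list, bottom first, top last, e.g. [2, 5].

(re-executing from step 5 with the substitution; state before step 5: [86, -94])
5. ADD -> [-8]
6. DUP -> [-8, -8]
7. MUL -> [64]

[64]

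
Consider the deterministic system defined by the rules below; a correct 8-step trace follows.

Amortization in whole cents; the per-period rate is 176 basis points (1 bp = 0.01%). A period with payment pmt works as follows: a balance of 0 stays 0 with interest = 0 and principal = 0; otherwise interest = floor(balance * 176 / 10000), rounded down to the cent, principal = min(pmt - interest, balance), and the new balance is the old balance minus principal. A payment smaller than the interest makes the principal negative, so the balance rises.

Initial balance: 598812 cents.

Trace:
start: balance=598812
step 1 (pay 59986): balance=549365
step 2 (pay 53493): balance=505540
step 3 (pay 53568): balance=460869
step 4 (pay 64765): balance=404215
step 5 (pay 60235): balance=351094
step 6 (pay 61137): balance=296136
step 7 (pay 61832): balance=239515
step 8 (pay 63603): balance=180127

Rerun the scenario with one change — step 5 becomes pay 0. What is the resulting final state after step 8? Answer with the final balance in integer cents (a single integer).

243599

(re-executing from step 5 with the substitution; state before step 5: balance=404215)
step 5 (pay 0): balance=411329
step 6 (pay 61137): balance=357431
step 7 (pay 61832): balance=301889
step 8 (pay 63603): balance=243599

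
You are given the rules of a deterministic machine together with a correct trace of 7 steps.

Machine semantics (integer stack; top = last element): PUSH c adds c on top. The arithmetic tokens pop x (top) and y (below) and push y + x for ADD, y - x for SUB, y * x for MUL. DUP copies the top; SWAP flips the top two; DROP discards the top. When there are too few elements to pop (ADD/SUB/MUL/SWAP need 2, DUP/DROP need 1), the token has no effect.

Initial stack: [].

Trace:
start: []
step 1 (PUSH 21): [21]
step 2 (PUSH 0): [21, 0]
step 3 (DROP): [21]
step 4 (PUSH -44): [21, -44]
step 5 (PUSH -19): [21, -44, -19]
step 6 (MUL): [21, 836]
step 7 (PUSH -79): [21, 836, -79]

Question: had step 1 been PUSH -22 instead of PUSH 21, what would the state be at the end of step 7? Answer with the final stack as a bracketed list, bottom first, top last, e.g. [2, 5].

[-22, 836, -79]

(re-executing from step 1 with the substitution; state before step 1: [])
step 1 (PUSH -22): [-22]
step 2 (PUSH 0): [-22, 0]
step 3 (DROP): [-22]
step 4 (PUSH -44): [-22, -44]
step 5 (PUSH -19): [-22, -44, -19]
step 6 (MUL): [-22, 836]
step 7 (PUSH -79): [-22, 836, -79]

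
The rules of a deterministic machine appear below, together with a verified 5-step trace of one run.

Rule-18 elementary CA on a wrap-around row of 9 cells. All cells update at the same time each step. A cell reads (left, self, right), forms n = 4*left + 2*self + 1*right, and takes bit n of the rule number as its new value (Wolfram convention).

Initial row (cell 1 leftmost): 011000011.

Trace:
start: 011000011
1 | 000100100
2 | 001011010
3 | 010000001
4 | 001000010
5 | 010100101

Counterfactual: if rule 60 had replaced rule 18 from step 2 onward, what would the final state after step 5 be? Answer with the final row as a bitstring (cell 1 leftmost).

010100110

(re-executing steps 2..5 under rule 60; state before step 2: 000100100)
2 | 000110110
3 | 000101101
4 | 100111011
5 | 010100110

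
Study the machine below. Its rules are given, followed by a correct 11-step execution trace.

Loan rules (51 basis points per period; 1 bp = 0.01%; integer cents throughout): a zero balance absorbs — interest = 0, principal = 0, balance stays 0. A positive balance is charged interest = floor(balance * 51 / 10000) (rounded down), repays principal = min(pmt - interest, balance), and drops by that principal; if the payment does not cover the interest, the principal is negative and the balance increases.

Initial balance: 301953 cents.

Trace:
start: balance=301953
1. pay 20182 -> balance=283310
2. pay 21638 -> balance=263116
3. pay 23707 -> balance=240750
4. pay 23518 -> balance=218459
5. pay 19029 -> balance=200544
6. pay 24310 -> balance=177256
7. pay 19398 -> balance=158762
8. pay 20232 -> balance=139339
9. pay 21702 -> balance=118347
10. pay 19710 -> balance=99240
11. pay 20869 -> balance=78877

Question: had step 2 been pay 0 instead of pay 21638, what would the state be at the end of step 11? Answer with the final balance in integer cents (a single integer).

(re-executing from step 2 with the substitution; state before step 2: balance=283310)
2. pay 0 -> balance=284754
3. pay 23707 -> balance=262499
4. pay 23518 -> balance=240319
5. pay 19029 -> balance=222515
6. pay 24310 -> balance=199339
7. pay 19398 -> balance=180957
8. pay 20232 -> balance=161647
9. pay 21702 -> balance=140769
10. pay 19710 -> balance=121776
11. pay 20869 -> balance=101528

101528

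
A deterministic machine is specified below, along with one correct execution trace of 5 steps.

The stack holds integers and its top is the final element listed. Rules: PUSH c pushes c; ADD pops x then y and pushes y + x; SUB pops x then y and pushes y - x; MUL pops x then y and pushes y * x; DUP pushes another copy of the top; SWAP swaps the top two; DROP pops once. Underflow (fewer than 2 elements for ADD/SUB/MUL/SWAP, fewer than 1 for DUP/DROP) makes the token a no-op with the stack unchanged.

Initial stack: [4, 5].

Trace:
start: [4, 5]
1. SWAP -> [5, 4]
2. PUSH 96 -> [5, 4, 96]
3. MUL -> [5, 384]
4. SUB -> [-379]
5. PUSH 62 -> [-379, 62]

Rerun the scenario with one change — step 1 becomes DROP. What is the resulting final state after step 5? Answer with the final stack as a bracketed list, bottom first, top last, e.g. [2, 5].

(re-executing from step 1 with the substitution; state before step 1: [4, 5])
1. DROP -> [4]
2. PUSH 96 -> [4, 96]
3. MUL -> [384]
4. SUB -> [384]
5. PUSH 62 -> [384, 62]

[384, 62]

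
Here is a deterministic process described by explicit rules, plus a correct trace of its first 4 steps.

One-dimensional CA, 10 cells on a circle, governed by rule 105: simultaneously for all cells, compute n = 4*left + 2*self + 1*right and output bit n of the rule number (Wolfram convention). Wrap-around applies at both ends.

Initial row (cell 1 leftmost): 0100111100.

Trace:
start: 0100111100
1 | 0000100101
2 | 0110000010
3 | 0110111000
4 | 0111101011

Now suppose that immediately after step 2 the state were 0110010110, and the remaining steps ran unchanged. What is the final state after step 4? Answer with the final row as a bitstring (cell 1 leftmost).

state after step 2 := 0110010110
3 | 0110001110
4 | 0110101010

0110101010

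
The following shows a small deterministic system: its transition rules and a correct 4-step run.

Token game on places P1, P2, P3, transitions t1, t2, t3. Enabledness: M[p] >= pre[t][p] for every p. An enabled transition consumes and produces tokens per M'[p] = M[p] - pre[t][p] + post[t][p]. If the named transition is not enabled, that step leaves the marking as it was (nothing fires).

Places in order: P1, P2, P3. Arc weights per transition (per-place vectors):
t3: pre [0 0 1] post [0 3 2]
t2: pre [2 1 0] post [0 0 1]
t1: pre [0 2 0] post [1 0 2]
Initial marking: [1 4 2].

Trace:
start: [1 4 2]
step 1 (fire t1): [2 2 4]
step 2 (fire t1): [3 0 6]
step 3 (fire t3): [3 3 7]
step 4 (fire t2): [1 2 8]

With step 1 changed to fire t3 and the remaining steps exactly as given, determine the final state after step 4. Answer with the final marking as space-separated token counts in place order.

(re-executing from step 1 with the substitution; state before step 1: [1 4 2])
step 1 (fire t3): [1 7 3]
step 2 (fire t1): [2 5 5]
step 3 (fire t3): [2 8 6]
step 4 (fire t2): [0 7 7]

0 7 7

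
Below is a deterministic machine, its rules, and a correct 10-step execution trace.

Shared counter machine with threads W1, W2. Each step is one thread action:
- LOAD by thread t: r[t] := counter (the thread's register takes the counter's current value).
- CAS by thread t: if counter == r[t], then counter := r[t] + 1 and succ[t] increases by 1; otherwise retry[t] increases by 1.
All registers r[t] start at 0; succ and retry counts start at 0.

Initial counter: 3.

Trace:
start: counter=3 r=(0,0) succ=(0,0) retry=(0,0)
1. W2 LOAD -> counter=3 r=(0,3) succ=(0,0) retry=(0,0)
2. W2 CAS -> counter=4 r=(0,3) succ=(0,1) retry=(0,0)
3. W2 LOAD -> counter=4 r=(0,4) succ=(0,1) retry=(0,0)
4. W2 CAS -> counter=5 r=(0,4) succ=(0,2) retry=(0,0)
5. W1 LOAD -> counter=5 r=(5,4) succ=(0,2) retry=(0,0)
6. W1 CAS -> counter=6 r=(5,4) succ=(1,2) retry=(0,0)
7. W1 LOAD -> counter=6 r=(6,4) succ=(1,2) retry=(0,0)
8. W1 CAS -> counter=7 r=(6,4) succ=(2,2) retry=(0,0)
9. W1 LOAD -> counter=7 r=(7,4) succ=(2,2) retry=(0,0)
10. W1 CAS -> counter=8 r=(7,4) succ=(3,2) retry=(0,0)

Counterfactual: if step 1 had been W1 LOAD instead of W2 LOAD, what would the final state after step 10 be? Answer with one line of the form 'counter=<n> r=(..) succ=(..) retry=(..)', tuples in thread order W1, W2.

(re-executing from step 1 with the substitution; state before step 1: counter=3 r=(0,0) succ=(0,0) retry=(0,0))
1. W1 LOAD -> counter=3 r=(3,0) succ=(0,0) retry=(0,0)
2. W2 CAS -> counter=3 r=(3,0) succ=(0,0) retry=(0,1)
3. W2 LOAD -> counter=3 r=(3,3) succ=(0,0) retry=(0,1)
4. W2 CAS -> counter=4 r=(3,3) succ=(0,1) retry=(0,1)
5. W1 LOAD -> counter=4 r=(4,3) succ=(0,1) retry=(0,1)
6. W1 CAS -> counter=5 r=(4,3) succ=(1,1) retry=(0,1)
7. W1 LOAD -> counter=5 r=(5,3) succ=(1,1) retry=(0,1)
8. W1 CAS -> counter=6 r=(5,3) succ=(2,1) retry=(0,1)
9. W1 LOAD -> counter=6 r=(6,3) succ=(2,1) retry=(0,1)
10. W1 CAS -> counter=7 r=(6,3) succ=(3,1) retry=(0,1)

counter=7 r=(6,3) succ=(3,1) retry=(0,1)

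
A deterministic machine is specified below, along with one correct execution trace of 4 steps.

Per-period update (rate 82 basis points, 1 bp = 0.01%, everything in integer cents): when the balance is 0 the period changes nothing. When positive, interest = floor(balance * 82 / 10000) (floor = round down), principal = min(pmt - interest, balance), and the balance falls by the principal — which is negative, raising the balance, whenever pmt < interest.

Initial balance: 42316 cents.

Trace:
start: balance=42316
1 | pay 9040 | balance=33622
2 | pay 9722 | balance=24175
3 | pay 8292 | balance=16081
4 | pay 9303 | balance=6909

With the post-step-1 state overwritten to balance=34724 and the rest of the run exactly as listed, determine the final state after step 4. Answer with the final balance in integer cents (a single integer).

8039

state after step 1 := balance=34724
2 | pay 9722 | balance=25286
3 | pay 8292 | balance=17201
4 | pay 9303 | balance=8039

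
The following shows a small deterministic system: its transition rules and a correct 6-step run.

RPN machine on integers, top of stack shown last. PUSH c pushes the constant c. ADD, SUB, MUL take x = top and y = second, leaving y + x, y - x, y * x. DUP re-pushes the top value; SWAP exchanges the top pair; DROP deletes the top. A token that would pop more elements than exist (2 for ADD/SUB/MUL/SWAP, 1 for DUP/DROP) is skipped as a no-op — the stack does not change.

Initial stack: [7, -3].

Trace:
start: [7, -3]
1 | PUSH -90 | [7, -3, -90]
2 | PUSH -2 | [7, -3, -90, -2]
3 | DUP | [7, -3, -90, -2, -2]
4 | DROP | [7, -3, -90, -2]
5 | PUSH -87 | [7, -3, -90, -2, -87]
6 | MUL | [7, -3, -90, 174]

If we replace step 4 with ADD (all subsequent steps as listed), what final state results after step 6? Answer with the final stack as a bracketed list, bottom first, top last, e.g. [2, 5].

[7, -3, -90, 348]

(re-executing from step 4 with the substitution; state before step 4: [7, -3, -90, -2, -2])
4 | ADD | [7, -3, -90, -4]
5 | PUSH -87 | [7, -3, -90, -4, -87]
6 | MUL | [7, -3, -90, 348]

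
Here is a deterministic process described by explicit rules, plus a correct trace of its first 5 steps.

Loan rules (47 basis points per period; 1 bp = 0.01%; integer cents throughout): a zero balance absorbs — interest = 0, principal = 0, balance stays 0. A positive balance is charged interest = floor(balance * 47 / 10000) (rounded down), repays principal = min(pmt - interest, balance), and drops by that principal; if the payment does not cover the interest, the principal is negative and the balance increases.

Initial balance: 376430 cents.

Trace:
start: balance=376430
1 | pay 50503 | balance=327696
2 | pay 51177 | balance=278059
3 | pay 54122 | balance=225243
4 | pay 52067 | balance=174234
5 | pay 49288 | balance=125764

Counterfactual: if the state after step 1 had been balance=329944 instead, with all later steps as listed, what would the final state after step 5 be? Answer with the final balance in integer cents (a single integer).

128055

state after step 1 := balance=329944
2 | pay 51177 | balance=280317
3 | pay 54122 | balance=227512
4 | pay 52067 | balance=176514
5 | pay 49288 | balance=128055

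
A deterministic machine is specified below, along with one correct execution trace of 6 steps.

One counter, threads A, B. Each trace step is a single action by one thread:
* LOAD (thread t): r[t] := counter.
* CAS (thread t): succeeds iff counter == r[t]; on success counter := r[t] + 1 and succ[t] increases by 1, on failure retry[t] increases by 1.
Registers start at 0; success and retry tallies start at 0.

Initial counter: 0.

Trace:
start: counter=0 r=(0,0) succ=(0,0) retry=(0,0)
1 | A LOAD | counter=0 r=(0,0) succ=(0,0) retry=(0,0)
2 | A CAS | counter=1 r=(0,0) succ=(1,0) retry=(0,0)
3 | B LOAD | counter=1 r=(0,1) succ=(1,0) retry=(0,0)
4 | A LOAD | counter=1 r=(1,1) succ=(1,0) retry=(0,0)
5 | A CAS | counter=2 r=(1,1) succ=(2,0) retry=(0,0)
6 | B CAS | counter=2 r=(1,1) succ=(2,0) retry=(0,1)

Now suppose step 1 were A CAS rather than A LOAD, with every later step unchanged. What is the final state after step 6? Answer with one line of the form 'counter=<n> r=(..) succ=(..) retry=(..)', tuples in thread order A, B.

(re-executing from step 1 with the substitution; state before step 1: counter=0 r=(0,0) succ=(0,0) retry=(0,0))
1 | A CAS | counter=1 r=(0,0) succ=(1,0) retry=(0,0)
2 | A CAS | counter=1 r=(0,0) succ=(1,0) retry=(1,0)
3 | B LOAD | counter=1 r=(0,1) succ=(1,0) retry=(1,0)
4 | A LOAD | counter=1 r=(1,1) succ=(1,0) retry=(1,0)
5 | A CAS | counter=2 r=(1,1) succ=(2,0) retry=(1,0)
6 | B CAS | counter=2 r=(1,1) succ=(2,0) retry=(1,1)

counter=2 r=(1,1) succ=(2,0) retry=(1,1)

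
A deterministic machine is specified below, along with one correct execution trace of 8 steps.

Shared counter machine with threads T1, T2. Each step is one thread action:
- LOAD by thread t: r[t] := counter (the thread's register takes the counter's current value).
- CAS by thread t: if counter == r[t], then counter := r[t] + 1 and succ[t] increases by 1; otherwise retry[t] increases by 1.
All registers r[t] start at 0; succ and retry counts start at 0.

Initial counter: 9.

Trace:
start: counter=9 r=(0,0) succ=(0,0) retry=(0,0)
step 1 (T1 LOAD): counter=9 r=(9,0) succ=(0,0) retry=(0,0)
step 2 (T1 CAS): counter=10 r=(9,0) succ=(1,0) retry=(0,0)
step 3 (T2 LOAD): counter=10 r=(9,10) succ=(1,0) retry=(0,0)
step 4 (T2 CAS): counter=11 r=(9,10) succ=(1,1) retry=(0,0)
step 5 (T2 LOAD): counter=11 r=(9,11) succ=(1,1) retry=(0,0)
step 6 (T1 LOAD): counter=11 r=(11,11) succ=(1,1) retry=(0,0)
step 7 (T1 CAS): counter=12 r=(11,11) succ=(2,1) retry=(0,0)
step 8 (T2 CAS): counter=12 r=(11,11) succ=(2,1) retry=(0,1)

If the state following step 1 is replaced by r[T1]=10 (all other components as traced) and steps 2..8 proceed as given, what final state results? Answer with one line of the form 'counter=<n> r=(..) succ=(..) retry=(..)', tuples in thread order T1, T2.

state after step 1 := counter=9 r=(10,0) succ=(0,0) retry=(0,0)
step 2 (T1 CAS): counter=9 r=(10,0) succ=(0,0) retry=(1,0)
step 3 (T2 LOAD): counter=9 r=(10,9) succ=(0,0) retry=(1,0)
step 4 (T2 CAS): counter=10 r=(10,9) succ=(0,1) retry=(1,0)
step 5 (T2 LOAD): counter=10 r=(10,10) succ=(0,1) retry=(1,0)
step 6 (T1 LOAD): counter=10 r=(10,10) succ=(0,1) retry=(1,0)
step 7 (T1 CAS): counter=11 r=(10,10) succ=(1,1) retry=(1,0)
step 8 (T2 CAS): counter=11 r=(10,10) succ=(1,1) retry=(1,1)

counter=11 r=(10,10) succ=(1,1) retry=(1,1)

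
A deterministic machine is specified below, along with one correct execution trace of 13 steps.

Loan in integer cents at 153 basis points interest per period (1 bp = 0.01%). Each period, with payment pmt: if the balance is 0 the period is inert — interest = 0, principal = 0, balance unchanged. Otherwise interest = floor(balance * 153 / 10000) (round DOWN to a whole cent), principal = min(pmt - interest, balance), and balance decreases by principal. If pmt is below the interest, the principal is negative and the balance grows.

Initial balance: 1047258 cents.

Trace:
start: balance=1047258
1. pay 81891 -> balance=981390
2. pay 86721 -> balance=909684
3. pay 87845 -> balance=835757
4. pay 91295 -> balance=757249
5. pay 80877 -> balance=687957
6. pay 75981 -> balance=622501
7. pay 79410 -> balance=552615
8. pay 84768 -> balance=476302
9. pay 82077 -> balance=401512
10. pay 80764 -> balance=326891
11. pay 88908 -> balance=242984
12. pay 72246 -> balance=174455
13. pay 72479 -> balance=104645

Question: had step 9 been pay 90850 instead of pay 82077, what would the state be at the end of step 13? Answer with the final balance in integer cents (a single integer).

(re-executing from step 9 with the substitution; state before step 9: balance=476302)
9. pay 90850 -> balance=392739
10. pay 80764 -> balance=317983
11. pay 88908 -> balance=233940
12. pay 72246 -> balance=165273
13. pay 72479 -> balance=95322

95322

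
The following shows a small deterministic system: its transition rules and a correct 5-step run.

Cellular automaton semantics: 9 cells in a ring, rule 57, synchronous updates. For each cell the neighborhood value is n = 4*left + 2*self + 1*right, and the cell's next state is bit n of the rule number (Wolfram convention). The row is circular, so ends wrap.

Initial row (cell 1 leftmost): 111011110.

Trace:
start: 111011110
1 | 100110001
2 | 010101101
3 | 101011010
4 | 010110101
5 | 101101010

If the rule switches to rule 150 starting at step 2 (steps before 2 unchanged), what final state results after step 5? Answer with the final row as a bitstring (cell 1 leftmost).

(re-executing steps 2..5 under rule 150; state before step 2: 100110001)
2 | 011001010
3 | 100111011
4 | 011010001
5 | 000011011

000011011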